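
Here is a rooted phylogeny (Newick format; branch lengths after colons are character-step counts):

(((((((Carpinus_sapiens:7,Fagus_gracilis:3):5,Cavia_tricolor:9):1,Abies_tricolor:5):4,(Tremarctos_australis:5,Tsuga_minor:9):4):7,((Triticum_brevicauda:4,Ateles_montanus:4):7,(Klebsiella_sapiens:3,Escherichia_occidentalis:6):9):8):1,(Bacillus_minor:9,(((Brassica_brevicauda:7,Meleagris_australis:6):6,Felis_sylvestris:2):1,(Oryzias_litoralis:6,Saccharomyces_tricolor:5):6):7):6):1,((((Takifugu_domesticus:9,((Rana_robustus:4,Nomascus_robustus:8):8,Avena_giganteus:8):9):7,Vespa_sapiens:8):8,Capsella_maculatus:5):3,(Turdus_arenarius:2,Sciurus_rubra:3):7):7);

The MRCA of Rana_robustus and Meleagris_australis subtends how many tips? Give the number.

24

The MRCA of Rana_robustus and Meleagris_australis is the root, so the clade is the entire tree.
That clade contains 24 terminal taxa: Abies_tricolor, Ateles_montanus, Avena_giganteus, Bacillus_minor, Brassica_brevicauda, Capsella_maculatus, Carpinus_sapiens, Cavia_tricolor, Escherichia_occidentalis, Fagus_gracilis, Felis_sylvestris, Klebsiella_sapiens, Meleagris_australis, Nomascus_robustus, Oryzias_litoralis, Rana_robustus, Saccharomyces_tricolor, Sciurus_rubra, Takifugu_domesticus, Tremarctos_australis, Triticum_brevicauda, Tsuga_minor, Turdus_arenarius, Vespa_sapiens.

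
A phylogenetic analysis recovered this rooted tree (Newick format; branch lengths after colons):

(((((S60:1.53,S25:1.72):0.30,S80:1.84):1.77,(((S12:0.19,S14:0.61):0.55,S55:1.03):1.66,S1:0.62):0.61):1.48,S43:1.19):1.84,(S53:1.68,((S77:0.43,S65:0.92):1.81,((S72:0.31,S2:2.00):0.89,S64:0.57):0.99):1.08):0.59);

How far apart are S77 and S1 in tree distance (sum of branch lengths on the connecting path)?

8.46

The path runs S77 → … → MRCA → … → S1; the MRCA is the root of the tree.
Branch lengths along that path: 0.43 + 1.81 + 1.08 + 0.59 + 1.84 + 1.48 + 0.61 + 0.62 = 8.46.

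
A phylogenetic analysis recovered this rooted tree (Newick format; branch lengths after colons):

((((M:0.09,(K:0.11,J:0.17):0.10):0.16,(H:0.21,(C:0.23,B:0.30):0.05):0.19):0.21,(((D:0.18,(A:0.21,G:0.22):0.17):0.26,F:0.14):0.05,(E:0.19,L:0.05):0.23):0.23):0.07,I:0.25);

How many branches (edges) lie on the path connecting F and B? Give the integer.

7

The MRCA of F and B is the node subtending (((M,(K,J)),(H,(C,B))),(((D,(A,G)),F),(E,L))).
From F up to that node: 3 branches. From B up to the same node: 4 branches. Total: 3 + 4 = 7.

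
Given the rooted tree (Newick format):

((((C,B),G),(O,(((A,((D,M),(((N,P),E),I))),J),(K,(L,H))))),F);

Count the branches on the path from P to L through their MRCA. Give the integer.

The MRCA of P and L is the node subtending (((A,((D,M),(((N,P),E),I))),J),(K,(L,H))).
From P up to that node: 7 branches. From L up to the same node: 3 branches. Total: 7 + 3 = 10.

10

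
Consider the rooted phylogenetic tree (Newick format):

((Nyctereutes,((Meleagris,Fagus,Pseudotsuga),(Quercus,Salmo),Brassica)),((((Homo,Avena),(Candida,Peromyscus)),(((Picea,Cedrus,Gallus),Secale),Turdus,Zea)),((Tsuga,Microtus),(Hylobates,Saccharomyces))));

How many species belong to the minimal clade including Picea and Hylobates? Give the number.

The MRCA of Picea and Hylobates is the node subtending ((((Homo,Avena),(Candida,Peromyscus)),(((Picea,Cedrus,Gallus),Secale),Turdus,Zea)),((Tsuga,Microtus),(Hylobates,Saccharomyces))).
That clade contains 14 terminal taxa: Avena, Candida, Cedrus, Gallus, Homo, Hylobates, Microtus, Peromyscus, Picea, Saccharomyces, Secale, Tsuga, Turdus, Zea.

14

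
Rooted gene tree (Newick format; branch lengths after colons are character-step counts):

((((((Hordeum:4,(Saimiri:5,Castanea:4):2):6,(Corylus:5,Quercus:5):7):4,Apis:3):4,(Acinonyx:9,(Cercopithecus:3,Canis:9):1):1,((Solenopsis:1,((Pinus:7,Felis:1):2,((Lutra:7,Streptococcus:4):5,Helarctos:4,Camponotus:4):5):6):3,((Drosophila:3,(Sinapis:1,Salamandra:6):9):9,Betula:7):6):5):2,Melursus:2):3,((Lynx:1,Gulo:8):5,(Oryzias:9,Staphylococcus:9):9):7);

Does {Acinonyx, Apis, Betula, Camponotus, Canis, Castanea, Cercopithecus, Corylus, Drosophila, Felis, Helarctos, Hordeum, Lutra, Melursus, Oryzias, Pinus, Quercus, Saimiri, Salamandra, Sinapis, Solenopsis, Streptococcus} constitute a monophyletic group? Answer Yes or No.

The MRCA of the listed taxa is the root, so the smallest clade containing them is the whole tree.
That clade also contains Gulo, Lynx, Staphylococcus, which are not in the proposed group, so the group is not monophyletic.

No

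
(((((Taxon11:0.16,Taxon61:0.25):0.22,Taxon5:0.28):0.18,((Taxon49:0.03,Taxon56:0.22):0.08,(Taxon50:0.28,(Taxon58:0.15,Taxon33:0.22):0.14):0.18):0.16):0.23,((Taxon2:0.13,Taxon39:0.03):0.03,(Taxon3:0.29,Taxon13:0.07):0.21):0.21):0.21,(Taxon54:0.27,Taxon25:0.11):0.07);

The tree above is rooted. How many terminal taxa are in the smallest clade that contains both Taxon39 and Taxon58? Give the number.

12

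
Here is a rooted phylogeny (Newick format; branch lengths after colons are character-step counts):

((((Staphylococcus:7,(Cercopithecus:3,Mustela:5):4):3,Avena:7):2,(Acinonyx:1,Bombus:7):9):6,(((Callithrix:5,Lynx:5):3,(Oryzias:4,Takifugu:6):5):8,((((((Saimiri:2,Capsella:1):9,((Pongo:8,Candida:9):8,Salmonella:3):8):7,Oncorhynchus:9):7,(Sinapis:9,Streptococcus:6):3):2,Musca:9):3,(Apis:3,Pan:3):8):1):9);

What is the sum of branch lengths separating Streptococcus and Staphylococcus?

42

The path runs Streptococcus → … → MRCA → … → Staphylococcus; the MRCA is the root of the tree.
Branch lengths along that path: 6 + 3 + 2 + 3 + 1 + 9 + 6 + 2 + 3 + 7 = 42.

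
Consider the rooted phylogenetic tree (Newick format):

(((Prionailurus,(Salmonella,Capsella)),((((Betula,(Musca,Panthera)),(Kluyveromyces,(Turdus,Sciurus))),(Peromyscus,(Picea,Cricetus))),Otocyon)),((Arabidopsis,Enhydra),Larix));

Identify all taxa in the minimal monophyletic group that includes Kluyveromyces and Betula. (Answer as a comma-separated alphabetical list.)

Betula, Kluyveromyces, Musca, Panthera, Sciurus, Turdus

Tracing Kluyveromyces: it sits inside (Kluyveromyces,(Turdus,Sciurus)).
Tracing Betula: it sits inside (Betula,(Musca,Panthera)).
The smallest clade enclosing both is ((Betula,(Musca,Panthera)),(Kluyveromyces,(Turdus,Sciurus))); the answer is its 6 terminal taxa in alphabetical order.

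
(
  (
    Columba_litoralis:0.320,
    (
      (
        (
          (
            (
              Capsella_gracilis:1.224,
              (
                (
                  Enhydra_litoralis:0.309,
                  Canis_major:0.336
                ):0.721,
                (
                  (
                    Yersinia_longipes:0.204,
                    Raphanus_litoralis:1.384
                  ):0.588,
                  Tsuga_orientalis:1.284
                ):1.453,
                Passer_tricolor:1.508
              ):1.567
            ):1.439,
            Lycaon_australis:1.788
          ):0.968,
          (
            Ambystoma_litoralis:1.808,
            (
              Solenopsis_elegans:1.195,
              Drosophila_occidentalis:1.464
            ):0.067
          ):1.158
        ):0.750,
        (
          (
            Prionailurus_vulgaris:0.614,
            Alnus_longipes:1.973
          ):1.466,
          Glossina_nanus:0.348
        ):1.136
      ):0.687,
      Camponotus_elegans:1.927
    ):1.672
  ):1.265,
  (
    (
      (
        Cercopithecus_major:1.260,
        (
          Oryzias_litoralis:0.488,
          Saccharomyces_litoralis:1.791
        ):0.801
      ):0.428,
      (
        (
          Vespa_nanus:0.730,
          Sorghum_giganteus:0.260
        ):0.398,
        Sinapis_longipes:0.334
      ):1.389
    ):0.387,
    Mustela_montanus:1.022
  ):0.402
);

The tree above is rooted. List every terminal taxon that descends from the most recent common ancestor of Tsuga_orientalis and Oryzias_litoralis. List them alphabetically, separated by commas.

Tracing Tsuga_orientalis: it sits inside ((Yersinia_longipes,Raphanus_litoralis),Tsuga_orientalis).
Tracing Oryzias_litoralis: it sits inside (Oryzias_litoralis,Saccharomyces_litoralis).
The smallest clade enclosing both is the whole tree (their MRCA is the root), so the answer is all 23 tips in alphabetical order.

Alnus_longipes, Ambystoma_litoralis, Camponotus_elegans, Canis_major, Capsella_gracilis, Cercopithecus_major, Columba_litoralis, Drosophila_occidentalis, Enhydra_litoralis, Glossina_nanus, Lycaon_australis, Mustela_montanus, Oryzias_litoralis, Passer_tricolor, Prionailurus_vulgaris, Raphanus_litoralis, Saccharomyces_litoralis, Sinapis_longipes, Solenopsis_elegans, Sorghum_giganteus, Tsuga_orientalis, Vespa_nanus, Yersinia_longipes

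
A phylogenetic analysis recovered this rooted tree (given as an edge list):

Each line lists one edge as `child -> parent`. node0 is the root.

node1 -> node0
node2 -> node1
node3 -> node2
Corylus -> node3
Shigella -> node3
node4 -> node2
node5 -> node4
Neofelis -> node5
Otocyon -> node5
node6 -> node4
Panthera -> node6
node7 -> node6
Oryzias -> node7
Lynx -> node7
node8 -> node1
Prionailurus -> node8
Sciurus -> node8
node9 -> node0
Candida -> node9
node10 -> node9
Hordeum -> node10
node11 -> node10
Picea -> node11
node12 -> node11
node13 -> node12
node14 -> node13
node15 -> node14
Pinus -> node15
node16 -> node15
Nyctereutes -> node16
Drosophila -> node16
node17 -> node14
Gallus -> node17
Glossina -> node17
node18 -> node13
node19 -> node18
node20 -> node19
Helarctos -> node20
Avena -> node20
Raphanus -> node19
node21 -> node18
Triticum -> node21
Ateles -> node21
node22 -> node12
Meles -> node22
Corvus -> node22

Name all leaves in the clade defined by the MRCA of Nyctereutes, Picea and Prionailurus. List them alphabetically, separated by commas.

Tracing Nyctereutes: it sits inside (Nyctereutes,Drosophila).
Tracing Picea: it sits inside (Picea,((((Pinus,(Nyctereutes,Drosophila)),(Gallus,Glossina)),(((Helarctos,Avena),Raphanus),(Triticum,Ateles))),(Meles,Corvus))).
Tracing Prionailurus: it sits inside (Prionailurus,Sciurus).
The smallest clade enclosing all 3 is the whole tree (their MRCA is the root), so the answer is all 24 tips in alphabetical order.

Ateles, Avena, Candida, Corvus, Corylus, Drosophila, Gallus, Glossina, Helarctos, Hordeum, Lynx, Meles, Neofelis, Nyctereutes, Oryzias, Otocyon, Panthera, Picea, Pinus, Prionailurus, Raphanus, Sciurus, Shigella, Triticum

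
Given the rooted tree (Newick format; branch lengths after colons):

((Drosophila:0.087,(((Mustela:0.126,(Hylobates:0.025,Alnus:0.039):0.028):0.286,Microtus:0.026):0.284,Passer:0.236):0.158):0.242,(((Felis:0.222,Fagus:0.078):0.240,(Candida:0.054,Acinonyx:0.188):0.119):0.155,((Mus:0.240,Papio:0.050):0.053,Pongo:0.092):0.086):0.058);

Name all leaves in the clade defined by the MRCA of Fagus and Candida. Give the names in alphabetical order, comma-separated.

Acinonyx, Candida, Fagus, Felis

Tracing Fagus: it sits inside (Felis,Fagus).
Tracing Candida: it sits inside (Candida,Acinonyx).
The smallest clade enclosing both is ((Felis,Fagus),(Candida,Acinonyx)); the answer is its 4 terminal taxa in alphabetical order.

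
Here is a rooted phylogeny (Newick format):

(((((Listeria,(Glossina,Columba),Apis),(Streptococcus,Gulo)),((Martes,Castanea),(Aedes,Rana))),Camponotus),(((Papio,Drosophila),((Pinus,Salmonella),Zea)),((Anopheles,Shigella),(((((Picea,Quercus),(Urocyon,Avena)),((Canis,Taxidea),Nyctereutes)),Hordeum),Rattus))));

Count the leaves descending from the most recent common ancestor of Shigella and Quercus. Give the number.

11

The MRCA of Shigella and Quercus is the node subtending ((Anopheles,Shigella),(((((Picea,Quercus),(Urocyon,Avena)),((Canis,Taxidea),Nyctereutes)),Hordeum),Rattus)).
That clade contains 11 terminal taxa: Anopheles, Avena, Canis, Hordeum, Nyctereutes, Picea, Quercus, Rattus, Shigella, Taxidea, Urocyon.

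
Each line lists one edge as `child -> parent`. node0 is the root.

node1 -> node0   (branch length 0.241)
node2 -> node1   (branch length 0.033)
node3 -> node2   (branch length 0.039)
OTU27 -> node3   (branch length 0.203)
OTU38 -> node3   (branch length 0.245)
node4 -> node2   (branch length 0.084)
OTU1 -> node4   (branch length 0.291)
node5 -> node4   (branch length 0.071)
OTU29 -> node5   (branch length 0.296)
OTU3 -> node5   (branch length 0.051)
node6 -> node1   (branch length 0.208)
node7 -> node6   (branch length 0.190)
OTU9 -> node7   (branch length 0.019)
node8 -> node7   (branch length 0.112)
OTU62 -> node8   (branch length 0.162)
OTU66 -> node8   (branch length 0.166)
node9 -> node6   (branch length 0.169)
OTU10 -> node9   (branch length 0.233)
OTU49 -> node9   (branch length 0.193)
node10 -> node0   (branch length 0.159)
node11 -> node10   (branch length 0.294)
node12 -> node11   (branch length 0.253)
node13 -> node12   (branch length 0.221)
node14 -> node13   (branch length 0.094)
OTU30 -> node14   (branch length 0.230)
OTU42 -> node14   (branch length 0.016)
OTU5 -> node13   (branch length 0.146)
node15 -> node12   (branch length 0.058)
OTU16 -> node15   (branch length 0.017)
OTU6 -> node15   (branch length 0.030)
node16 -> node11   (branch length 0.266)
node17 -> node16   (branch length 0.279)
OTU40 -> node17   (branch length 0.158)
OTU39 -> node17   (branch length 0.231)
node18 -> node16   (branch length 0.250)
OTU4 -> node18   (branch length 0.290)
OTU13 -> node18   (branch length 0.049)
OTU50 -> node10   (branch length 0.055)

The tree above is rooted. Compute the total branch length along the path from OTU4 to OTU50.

The path runs OTU4 → … → MRCA → … → OTU50; the MRCA is the node subtending (((((OTU30,OTU42),OTU5),(OTU16,OTU6)),((OTU40,OTU39),(OTU4,OTU13))),OTU50).
Branch lengths along that path: 0.290 + 0.250 + 0.266 + 0.294 + 0.055 = 1.155.

1.155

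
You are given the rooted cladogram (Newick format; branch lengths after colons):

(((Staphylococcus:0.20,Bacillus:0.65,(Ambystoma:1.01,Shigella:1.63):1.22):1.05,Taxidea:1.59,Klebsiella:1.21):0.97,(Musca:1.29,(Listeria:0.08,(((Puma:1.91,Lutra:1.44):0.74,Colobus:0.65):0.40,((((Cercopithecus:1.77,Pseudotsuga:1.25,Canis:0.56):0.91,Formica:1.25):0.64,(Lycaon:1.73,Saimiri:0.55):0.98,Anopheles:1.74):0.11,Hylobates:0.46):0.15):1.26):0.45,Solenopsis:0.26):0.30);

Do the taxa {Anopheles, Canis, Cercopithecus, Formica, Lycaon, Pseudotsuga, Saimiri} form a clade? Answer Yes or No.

The most recent common ancestor of these taxa subtends (((Cercopithecus,Pseudotsuga,Canis),Formica),(Lycaon,Saimiri),Anopheles).
That clade has exactly 7 tips — every listed taxon and nothing else — so the group is monophyletic.

Yes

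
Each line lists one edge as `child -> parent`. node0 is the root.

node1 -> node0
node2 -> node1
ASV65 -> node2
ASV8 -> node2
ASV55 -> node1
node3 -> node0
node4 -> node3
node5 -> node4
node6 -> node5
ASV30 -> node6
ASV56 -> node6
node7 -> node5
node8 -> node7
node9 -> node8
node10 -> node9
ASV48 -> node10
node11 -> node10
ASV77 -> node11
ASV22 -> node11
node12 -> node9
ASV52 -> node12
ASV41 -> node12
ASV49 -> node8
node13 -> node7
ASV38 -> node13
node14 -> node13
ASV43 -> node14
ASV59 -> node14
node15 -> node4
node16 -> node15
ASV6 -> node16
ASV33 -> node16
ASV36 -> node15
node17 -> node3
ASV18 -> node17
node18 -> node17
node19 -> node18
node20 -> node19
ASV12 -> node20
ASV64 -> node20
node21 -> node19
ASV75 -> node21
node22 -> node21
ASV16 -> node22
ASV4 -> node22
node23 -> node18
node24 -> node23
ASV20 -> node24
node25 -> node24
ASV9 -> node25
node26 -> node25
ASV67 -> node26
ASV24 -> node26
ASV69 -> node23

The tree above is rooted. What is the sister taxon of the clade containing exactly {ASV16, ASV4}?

The clade containing exactly {ASV16, ASV4} attaches to the tree at the node subtending (ASV75,(ASV16,ASV4)).
The other lineage descending from that same node — the sister group — is the single tip ASV75.

ASV75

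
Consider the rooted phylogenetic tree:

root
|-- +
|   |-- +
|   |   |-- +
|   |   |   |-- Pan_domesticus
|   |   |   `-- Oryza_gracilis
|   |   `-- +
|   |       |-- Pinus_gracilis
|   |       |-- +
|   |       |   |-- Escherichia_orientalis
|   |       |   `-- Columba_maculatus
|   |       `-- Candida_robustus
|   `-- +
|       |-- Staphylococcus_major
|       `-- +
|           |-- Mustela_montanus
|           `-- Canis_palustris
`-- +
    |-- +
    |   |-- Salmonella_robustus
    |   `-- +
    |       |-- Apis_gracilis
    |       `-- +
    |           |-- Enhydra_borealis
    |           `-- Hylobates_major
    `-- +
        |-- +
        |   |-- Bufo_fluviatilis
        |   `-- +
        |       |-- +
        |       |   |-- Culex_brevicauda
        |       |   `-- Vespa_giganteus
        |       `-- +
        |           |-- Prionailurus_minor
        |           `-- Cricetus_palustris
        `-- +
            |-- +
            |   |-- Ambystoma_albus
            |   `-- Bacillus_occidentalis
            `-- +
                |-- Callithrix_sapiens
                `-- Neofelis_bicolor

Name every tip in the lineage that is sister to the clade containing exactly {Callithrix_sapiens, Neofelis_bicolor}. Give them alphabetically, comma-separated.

The clade containing exactly {Callithrix_sapiens, Neofelis_bicolor} attaches to the tree at the node subtending ((Ambystoma_albus,Bacillus_occidentalis),(Callithrix_sapiens,Neofelis_bicolor)).
The other lineage descending from that same node — the sister group — is (Ambystoma_albus,Bacillus_occidentalis); its 2 tips in alphabetical order are the answer.

Ambystoma_albus, Bacillus_occidentalis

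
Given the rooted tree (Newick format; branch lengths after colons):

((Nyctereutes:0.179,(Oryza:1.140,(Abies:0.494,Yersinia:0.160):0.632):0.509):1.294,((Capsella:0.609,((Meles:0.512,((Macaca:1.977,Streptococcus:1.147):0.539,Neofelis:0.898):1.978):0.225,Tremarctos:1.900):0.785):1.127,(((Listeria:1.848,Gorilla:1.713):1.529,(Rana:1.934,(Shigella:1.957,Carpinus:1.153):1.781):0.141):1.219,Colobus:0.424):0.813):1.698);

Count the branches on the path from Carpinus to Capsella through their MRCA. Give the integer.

7

The MRCA of Carpinus and Capsella is the node subtending ((Capsella,((Meles,((Macaca,Streptococcus),Neofelis)),Tremarctos)),(((Listeria,Gorilla),(Rana,(Shigella,Carpinus))),Colobus)).
From Carpinus up to that node: 5 branches. From Capsella up to the same node: 2 branches. Total: 5 + 2 = 7.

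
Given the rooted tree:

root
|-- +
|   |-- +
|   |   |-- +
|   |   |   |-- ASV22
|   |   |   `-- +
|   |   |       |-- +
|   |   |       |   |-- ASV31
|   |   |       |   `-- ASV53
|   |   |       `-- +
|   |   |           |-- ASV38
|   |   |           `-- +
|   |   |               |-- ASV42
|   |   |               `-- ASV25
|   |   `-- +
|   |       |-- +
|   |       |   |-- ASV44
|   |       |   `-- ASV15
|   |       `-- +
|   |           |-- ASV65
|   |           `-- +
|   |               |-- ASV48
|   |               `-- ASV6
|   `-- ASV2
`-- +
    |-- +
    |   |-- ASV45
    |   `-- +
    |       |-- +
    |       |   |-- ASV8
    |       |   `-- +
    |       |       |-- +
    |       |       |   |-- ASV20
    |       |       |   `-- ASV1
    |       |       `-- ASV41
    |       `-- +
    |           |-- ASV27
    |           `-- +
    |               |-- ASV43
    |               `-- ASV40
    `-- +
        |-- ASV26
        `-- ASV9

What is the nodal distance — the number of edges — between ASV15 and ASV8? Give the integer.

The MRCA of ASV15 and ASV8 is the root of the tree.
From ASV15 up to that node: 5 branches. From ASV8 up to the same node: 5 branches. Total: 5 + 5 = 10.

10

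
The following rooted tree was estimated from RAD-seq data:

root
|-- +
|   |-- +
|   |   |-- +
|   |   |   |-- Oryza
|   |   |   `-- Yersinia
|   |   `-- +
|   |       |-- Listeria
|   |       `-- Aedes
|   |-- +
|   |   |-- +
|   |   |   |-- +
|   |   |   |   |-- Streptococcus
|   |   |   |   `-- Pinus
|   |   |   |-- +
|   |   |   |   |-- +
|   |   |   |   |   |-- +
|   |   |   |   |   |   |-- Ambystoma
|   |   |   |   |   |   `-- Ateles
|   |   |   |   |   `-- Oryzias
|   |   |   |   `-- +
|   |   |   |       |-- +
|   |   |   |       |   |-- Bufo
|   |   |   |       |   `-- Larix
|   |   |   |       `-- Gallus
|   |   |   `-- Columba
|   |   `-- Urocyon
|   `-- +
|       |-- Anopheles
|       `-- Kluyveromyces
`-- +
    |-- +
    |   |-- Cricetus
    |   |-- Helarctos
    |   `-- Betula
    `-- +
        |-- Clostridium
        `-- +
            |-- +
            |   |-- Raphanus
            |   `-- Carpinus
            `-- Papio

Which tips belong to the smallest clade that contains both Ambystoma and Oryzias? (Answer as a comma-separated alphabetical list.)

Tracing Ambystoma: it sits inside (Ambystoma,Ateles).
Tracing Oryzias: it sits inside ((Ambystoma,Ateles),Oryzias).
The smallest clade enclosing both is ((Ambystoma,Ateles),Oryzias); the answer is its 3 terminal taxa in alphabetical order.

Ambystoma, Ateles, Oryzias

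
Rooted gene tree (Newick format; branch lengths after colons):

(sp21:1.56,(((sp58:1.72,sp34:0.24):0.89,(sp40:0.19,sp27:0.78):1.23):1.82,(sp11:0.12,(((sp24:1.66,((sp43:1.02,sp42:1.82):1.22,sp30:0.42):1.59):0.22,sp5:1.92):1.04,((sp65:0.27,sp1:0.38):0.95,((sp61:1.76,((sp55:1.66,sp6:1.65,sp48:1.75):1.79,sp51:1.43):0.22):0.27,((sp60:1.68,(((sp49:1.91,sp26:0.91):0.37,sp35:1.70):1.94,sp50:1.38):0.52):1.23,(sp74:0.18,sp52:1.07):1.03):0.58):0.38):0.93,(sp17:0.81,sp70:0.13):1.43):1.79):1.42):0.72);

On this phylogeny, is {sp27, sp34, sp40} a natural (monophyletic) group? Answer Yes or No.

The MRCA of the listed taxa subtends ((sp58,sp34),(sp40,sp27)).
That clade also contains sp58, which is not in the proposed group, so the group is not monophyletic.

No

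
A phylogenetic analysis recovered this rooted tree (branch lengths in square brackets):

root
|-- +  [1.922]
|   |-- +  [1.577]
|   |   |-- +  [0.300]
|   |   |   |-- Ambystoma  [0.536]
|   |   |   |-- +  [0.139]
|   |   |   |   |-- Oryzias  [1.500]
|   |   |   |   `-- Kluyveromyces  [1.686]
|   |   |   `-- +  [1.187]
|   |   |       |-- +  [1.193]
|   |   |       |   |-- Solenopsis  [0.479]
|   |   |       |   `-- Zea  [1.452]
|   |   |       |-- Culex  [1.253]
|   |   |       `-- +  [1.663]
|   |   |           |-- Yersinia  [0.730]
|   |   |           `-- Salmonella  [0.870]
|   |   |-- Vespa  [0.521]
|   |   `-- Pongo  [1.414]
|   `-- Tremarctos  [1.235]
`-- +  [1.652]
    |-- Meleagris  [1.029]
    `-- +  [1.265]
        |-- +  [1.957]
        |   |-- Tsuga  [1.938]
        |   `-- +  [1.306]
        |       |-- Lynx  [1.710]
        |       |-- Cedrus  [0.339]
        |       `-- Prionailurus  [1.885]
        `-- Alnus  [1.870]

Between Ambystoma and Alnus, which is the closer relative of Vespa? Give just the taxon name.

Ambystoma

The MRCA of Vespa and Ambystoma subtends ((Ambystoma,(Oryzias,Kluyveromyces),((Solenopsis,Zea),Culex,(Yersinia,Salmonella))),Vespa,Pongo) (10 taxa).
The MRCA of Vespa and Alnus is the root, subtending the entire tree (17 taxa).
The first is nested inside the second, so Vespa shares a more recent common ancestor with Ambystoma.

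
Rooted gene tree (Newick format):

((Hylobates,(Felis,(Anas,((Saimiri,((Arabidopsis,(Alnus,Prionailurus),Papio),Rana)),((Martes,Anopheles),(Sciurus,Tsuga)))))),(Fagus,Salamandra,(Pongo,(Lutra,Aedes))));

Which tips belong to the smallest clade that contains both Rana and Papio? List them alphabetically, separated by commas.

Tracing Rana: it sits inside ((Arabidopsis,(Alnus,Prionailurus),Papio),Rana).
Tracing Papio: it sits inside (Arabidopsis,(Alnus,Prionailurus),Papio).
The smallest clade enclosing both is ((Arabidopsis,(Alnus,Prionailurus),Papio),Rana); the answer is its 5 terminal taxa in alphabetical order.

Alnus, Arabidopsis, Papio, Prionailurus, Rana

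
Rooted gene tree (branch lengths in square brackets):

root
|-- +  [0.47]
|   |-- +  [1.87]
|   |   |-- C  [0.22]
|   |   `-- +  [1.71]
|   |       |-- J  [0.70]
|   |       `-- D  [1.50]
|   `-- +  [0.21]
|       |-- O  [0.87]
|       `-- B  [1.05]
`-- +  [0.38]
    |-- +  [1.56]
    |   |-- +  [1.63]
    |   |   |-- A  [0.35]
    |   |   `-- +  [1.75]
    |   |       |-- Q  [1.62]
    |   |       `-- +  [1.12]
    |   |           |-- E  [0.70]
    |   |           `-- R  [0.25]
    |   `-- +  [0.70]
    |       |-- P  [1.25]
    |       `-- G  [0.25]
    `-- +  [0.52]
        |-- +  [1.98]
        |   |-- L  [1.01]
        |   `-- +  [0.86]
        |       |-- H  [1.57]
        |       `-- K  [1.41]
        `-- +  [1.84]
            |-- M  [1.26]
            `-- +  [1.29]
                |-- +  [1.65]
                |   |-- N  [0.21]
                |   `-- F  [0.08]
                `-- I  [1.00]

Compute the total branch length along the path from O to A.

5.47

The path runs O → … → MRCA → … → A; the MRCA is the root of the tree.
Branch lengths along that path: 0.87 + 0.21 + 0.47 + 0.38 + 1.56 + 1.63 + 0.35 = 5.47.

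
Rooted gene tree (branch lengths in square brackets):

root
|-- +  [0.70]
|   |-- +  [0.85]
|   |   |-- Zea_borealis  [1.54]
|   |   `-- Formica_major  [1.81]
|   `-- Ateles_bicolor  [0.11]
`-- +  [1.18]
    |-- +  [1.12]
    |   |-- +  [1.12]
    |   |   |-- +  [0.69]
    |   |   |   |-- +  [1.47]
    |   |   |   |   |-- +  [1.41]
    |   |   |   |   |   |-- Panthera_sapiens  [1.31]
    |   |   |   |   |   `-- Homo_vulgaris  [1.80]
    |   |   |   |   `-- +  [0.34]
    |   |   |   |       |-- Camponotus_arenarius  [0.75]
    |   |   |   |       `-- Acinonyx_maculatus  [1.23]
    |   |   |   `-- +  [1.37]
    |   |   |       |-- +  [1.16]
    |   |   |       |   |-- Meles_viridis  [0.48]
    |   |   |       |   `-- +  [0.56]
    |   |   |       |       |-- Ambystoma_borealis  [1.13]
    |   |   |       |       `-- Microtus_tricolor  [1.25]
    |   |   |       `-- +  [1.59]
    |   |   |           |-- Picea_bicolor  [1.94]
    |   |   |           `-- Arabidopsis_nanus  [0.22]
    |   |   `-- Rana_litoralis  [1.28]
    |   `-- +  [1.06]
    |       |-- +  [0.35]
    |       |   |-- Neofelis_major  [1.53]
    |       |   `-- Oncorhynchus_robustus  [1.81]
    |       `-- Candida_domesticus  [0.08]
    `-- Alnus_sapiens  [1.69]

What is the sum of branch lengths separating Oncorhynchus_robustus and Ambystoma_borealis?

9.25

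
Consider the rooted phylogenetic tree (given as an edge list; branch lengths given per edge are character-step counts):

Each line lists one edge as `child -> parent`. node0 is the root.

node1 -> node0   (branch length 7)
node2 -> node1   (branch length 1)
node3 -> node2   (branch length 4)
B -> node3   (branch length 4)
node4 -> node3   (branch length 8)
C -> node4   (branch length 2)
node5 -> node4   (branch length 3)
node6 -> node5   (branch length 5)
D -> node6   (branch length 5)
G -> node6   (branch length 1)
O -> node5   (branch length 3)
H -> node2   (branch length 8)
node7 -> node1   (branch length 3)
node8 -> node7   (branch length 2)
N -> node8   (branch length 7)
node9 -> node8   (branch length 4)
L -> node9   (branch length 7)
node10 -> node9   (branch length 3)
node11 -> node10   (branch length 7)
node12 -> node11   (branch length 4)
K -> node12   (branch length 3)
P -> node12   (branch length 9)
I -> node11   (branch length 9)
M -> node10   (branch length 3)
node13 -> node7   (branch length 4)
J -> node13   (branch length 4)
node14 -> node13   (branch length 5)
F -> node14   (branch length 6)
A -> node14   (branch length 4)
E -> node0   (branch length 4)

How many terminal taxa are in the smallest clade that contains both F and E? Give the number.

The MRCA of F and E is the root, so the clade is the entire tree.
That clade contains 16 terminal taxa: A, B, C, D, E, F, G, H, I, J, K, L, M, N, O, P.

16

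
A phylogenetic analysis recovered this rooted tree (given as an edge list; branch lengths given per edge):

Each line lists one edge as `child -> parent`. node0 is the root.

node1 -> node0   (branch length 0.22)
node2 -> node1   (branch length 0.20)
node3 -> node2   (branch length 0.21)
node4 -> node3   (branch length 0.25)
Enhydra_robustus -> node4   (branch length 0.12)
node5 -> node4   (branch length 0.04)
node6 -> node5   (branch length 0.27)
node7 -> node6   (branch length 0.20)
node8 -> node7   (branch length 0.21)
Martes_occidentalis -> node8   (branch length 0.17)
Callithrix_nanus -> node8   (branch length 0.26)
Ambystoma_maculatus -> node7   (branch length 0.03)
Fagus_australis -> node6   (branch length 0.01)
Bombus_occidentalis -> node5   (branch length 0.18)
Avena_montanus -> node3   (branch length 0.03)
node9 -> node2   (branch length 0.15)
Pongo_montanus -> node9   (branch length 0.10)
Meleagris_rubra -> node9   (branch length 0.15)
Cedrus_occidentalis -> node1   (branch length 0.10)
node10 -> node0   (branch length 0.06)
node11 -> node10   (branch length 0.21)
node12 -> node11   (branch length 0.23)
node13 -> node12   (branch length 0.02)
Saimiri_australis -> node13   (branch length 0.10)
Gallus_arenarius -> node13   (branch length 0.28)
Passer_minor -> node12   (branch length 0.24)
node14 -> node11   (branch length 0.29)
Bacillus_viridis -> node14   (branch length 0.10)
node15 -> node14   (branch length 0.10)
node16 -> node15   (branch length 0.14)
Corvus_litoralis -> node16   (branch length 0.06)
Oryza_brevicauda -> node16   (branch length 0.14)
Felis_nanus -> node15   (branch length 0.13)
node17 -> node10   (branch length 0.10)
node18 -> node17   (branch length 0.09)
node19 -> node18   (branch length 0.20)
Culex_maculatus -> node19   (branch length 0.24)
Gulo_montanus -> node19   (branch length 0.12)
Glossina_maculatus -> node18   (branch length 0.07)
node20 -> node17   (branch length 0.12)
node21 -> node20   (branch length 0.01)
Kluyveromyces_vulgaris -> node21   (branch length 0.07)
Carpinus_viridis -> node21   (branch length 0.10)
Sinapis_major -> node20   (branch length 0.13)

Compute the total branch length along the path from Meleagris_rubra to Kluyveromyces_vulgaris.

1.08

The path runs Meleagris_rubra → … → MRCA → … → Kluyveromyces_vulgaris; the MRCA is the root of the tree.
Branch lengths along that path: 0.15 + 0.15 + 0.20 + 0.22 + 0.06 + 0.10 + 0.12 + 0.01 + 0.07 = 1.08.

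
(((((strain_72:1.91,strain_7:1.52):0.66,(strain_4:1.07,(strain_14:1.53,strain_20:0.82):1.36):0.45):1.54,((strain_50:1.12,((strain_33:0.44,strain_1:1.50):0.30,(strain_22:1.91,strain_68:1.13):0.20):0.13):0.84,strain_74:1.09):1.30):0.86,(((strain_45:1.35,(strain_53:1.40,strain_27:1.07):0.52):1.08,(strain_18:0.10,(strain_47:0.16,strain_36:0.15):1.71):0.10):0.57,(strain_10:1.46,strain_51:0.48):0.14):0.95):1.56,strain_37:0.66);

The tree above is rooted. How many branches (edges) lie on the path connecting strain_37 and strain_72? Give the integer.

The MRCA of strain_37 and strain_72 is the root of the tree.
From strain_37 up to that node: 1 branch. From strain_72 up to the same node: 5 branches. Total: 1 + 5 = 6.

6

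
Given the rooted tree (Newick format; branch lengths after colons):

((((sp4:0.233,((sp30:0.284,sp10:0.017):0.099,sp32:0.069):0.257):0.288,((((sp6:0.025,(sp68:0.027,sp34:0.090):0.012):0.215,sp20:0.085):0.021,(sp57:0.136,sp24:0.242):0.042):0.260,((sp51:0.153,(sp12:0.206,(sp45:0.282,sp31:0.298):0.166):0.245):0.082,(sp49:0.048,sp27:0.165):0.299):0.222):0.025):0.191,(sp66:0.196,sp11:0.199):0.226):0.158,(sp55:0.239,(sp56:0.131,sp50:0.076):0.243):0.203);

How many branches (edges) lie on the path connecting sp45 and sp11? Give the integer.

The MRCA of sp45 and sp11 is the node subtending (((sp4,((sp30,sp10),sp32)),((((sp6,(sp68,sp34)),sp20),(sp57,sp24)),((sp51,(sp12,(sp45,sp31))),(sp49,sp27)))),(sp66,sp11)).
From sp45 up to that node: 7 branches. From sp11 up to the same node: 2 branches. Total: 7 + 2 = 9.

9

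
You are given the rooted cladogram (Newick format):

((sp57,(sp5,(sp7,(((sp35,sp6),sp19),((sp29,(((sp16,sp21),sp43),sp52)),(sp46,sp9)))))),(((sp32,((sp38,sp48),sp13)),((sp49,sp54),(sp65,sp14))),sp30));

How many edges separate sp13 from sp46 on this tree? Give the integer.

The MRCA of sp13 and sp46 is the root of the tree.
From sp13 up to that node: 5 branches. From sp46 up to the same node: 7 branches. Total: 5 + 7 = 12.

12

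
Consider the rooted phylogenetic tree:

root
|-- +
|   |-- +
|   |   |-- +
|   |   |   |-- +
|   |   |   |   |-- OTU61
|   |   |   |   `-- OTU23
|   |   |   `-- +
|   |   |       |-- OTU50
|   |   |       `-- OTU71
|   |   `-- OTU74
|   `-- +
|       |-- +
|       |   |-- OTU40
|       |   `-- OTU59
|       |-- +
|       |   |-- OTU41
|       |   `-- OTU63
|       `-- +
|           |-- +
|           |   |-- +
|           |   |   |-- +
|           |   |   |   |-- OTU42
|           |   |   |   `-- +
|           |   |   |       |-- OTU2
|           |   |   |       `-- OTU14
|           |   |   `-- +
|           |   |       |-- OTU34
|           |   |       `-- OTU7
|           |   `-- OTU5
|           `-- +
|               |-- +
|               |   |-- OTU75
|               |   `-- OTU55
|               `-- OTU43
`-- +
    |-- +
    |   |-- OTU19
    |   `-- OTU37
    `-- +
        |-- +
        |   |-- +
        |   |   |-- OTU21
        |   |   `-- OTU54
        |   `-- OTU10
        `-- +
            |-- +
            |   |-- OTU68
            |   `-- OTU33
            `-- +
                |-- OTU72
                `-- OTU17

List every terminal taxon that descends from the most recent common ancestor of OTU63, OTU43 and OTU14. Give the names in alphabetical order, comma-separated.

OTU14, OTU2, OTU34, OTU40, OTU41, OTU42, OTU43, OTU5, OTU55, OTU59, OTU63, OTU7, OTU75

Tracing OTU63: it sits inside (OTU41,OTU63).
Tracing OTU43: it sits inside ((OTU75,OTU55),OTU43).
Tracing OTU14: it sits inside (OTU2,OTU14).
The smallest clade enclosing all 3 is ((OTU40,OTU59),(OTU41,OTU63),((((OTU42,(OTU2,OTU14)),(OTU34,OTU7)),OTU5),((OTU75,OTU55),OTU43))); the answer is its 13 terminal taxa in alphabetical order.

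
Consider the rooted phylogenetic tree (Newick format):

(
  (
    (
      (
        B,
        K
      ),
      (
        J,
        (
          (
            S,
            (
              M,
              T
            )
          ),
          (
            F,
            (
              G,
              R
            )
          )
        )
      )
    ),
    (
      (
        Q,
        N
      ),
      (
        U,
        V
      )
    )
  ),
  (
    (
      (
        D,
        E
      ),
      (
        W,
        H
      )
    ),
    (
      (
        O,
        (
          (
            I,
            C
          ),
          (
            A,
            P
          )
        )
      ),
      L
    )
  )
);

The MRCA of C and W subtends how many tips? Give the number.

10

The MRCA of C and W is the node subtending (((D,E),(W,H)),((O,((I,C),(A,P))),L)).
That clade contains 10 terminal taxa: A, C, D, E, H, I, L, O, P, W.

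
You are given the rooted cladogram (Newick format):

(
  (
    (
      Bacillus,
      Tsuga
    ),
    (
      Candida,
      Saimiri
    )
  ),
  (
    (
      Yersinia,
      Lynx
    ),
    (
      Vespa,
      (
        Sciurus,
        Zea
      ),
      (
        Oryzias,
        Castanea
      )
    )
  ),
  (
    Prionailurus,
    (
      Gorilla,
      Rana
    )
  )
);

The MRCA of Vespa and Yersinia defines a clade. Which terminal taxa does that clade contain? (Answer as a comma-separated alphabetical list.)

Castanea, Lynx, Oryzias, Sciurus, Vespa, Yersinia, Zea

Tracing Vespa: it sits inside (Vespa,(Sciurus,Zea),(Oryzias,Castanea)).
Tracing Yersinia: it sits inside (Yersinia,Lynx).
The smallest clade enclosing both is ((Yersinia,Lynx),(Vespa,(Sciurus,Zea),(Oryzias,Castanea))); the answer is its 7 terminal taxa in alphabetical order.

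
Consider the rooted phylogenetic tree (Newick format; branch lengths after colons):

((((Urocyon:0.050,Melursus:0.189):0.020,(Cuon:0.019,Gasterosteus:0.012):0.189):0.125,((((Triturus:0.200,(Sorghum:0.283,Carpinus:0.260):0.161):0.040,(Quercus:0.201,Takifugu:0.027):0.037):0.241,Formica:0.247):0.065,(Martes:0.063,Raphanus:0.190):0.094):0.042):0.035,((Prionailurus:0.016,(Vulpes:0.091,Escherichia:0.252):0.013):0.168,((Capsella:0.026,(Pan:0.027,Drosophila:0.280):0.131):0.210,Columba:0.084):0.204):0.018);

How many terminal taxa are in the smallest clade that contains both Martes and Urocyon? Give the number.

12

The MRCA of Martes and Urocyon is the node subtending (((Urocyon,Melursus),(Cuon,Gasterosteus)),((((Triturus,(Sorghum,Carpinus)),(Quercus,Takifugu)),Formica),(Martes,Raphanus))).
That clade contains 12 terminal taxa: Carpinus, Cuon, Formica, Gasterosteus, Martes, Melursus, Quercus, Raphanus, Sorghum, Takifugu, Triturus, Urocyon.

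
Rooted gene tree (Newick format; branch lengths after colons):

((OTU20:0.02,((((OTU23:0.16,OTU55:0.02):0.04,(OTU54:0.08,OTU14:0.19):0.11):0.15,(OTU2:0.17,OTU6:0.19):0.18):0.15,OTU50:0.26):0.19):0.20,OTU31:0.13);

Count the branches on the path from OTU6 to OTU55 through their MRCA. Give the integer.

5

The MRCA of OTU6 and OTU55 is the node subtending (((OTU23,OTU55),(OTU54,OTU14)),(OTU2,OTU6)).
From OTU6 up to that node: 2 branches. From OTU55 up to the same node: 3 branches. Total: 2 + 3 = 5.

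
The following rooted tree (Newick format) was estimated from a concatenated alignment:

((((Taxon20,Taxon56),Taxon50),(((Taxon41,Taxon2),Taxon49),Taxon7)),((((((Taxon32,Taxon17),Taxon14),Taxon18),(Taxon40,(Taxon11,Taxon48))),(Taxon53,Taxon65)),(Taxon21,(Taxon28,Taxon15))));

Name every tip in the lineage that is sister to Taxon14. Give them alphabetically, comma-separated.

Taxon14 attaches to the tree at the node subtending ((Taxon32,Taxon17),Taxon14).
The other lineage descending from that same node — the sister group — is (Taxon32,Taxon17); its 2 tips in alphabetical order are the answer.

Taxon17, Taxon32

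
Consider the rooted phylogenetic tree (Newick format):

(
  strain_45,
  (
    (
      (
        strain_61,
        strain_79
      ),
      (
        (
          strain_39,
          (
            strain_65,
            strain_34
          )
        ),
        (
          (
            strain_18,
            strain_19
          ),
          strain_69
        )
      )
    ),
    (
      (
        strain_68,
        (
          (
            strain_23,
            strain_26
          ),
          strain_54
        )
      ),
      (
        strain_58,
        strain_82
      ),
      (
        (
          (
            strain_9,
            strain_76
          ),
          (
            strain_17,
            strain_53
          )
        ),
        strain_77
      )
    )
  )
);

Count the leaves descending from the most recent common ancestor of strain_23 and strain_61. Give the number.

19

The MRCA of strain_23 and strain_61 is the node subtending (((strain_61,strain_79),((strain_39,(strain_65,strain_34)),((strain_18,strain_19),strain_69))),((strain_68,((strain_23,strain_26),strain_54)),(strain_58,strain_82),(((strain_9,strain_76),(strain_17,strain_53)),strain_77))).
That clade contains 19 terminal taxa: strain_17, strain_18, strain_19, strain_23, strain_26, strain_34, strain_39, strain_53, strain_54, strain_58, strain_61, strain_65, strain_68, strain_69, strain_76, strain_77, strain_79, strain_82, strain_9.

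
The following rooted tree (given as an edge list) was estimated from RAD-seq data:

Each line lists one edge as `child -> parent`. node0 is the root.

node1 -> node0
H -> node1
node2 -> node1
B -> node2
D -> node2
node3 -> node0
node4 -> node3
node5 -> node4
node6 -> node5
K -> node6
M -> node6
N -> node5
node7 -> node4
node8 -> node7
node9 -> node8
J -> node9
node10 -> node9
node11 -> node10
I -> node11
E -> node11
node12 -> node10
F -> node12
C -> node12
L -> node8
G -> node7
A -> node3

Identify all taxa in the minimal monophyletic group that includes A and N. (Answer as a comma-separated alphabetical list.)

Tracing A: it sits inside ((((K,M),N),(((J,((I,E),(F,C))),L),G)),A).
Tracing N: it sits inside ((K,M),N).
The smallest clade enclosing both is ((((K,M),N),(((J,((I,E),(F,C))),L),G)),A); the answer is its 11 terminal taxa in alphabetical order.

A, C, E, F, G, I, J, K, L, M, N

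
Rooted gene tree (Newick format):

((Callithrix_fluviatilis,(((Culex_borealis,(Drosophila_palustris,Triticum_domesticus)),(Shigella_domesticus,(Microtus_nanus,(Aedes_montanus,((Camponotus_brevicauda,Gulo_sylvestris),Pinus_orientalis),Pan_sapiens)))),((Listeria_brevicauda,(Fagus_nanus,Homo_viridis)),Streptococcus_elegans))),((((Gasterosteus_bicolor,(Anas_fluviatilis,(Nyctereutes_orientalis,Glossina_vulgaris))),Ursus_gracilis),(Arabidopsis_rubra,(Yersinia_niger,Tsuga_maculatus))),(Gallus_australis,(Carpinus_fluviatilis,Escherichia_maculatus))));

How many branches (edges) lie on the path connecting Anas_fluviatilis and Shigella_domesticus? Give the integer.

11

The MRCA of Anas_fluviatilis and Shigella_domesticus is the root of the tree.
From Anas_fluviatilis up to that node: 6 branches. From Shigella_domesticus up to the same node: 5 branches. Total: 6 + 5 = 11.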